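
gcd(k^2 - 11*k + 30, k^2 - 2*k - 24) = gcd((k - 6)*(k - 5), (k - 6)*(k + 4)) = k - 6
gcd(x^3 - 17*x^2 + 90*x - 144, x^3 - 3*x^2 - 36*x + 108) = x^2 - 9*x + 18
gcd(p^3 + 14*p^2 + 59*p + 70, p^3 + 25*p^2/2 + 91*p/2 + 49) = p^2 + 9*p + 14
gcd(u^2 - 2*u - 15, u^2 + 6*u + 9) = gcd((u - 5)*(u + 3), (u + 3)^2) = u + 3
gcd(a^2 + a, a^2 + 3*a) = a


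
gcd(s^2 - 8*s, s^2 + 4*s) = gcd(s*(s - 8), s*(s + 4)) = s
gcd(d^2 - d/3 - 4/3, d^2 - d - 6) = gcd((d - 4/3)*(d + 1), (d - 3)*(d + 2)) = 1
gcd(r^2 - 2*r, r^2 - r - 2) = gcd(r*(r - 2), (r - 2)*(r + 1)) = r - 2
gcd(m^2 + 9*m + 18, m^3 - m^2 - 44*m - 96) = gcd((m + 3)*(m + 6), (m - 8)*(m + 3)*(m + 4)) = m + 3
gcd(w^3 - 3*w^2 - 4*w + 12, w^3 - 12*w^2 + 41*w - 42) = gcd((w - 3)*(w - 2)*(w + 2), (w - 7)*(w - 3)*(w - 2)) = w^2 - 5*w + 6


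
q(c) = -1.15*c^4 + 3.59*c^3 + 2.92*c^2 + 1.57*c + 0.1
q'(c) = -4.6*c^3 + 10.77*c^2 + 5.84*c + 1.57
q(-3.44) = -277.93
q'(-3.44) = 296.18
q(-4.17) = -563.72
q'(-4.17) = 498.05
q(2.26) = 30.00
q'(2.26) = 16.68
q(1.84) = 22.06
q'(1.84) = 20.12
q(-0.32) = -0.23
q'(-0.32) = 0.95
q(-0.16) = -0.09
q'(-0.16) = 0.93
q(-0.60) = -0.72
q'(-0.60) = 2.94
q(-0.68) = -0.99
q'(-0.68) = 4.03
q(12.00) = -17203.46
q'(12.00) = -6326.27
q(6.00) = -600.32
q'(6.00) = -569.27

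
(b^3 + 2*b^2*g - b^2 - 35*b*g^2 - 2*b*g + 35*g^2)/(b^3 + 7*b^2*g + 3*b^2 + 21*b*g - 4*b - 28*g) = (b - 5*g)/(b + 4)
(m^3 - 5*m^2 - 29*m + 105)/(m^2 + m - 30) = (m^3 - 5*m^2 - 29*m + 105)/(m^2 + m - 30)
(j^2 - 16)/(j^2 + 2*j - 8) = (j - 4)/(j - 2)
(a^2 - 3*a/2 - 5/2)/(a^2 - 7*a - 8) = (a - 5/2)/(a - 8)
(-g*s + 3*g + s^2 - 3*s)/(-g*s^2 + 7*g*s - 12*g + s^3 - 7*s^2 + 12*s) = 1/(s - 4)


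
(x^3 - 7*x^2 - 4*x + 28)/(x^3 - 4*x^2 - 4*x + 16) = (x - 7)/(x - 4)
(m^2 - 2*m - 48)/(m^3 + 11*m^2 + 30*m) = (m - 8)/(m*(m + 5))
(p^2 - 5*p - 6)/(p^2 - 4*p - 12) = (p + 1)/(p + 2)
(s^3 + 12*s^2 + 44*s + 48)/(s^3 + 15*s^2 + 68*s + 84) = (s + 4)/(s + 7)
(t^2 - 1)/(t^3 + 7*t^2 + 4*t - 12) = (t + 1)/(t^2 + 8*t + 12)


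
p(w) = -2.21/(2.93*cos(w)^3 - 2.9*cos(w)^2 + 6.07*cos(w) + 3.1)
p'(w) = -2.21*(8.79*sin(w)*cos(w)^2 - 5.8*sin(w)*cos(w) + 6.07*sin(w))/(2.93*cos(w)^3 - 2.9*cos(w)^2 + 6.07*cos(w) + 3.1)^2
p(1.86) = -2.07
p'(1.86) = -15.76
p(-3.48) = 0.29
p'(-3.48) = -0.24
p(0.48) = -0.27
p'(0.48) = -0.12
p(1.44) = -0.57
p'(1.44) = -0.81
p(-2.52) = 0.41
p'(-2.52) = 0.75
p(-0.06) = -0.24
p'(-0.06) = 0.01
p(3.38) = 0.27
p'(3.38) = 0.15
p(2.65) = 0.34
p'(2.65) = -0.44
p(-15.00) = 0.49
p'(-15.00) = 1.12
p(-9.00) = 0.31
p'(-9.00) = 0.34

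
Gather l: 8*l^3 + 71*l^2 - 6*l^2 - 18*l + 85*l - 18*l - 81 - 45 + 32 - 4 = 8*l^3 + 65*l^2 + 49*l - 98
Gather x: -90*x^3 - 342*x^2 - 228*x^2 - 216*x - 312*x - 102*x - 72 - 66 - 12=-90*x^3 - 570*x^2 - 630*x - 150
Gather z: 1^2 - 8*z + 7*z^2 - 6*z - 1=7*z^2 - 14*z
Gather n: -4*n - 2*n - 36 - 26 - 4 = -6*n - 66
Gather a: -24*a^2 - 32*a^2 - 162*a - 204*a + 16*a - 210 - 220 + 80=-56*a^2 - 350*a - 350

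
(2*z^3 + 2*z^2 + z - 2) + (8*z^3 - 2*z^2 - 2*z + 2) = 10*z^3 - z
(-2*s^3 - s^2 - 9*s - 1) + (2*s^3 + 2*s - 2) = -s^2 - 7*s - 3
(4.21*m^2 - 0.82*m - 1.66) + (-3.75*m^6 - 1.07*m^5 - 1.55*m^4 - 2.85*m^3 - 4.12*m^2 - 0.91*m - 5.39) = -3.75*m^6 - 1.07*m^5 - 1.55*m^4 - 2.85*m^3 + 0.0899999999999999*m^2 - 1.73*m - 7.05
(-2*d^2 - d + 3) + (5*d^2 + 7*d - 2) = 3*d^2 + 6*d + 1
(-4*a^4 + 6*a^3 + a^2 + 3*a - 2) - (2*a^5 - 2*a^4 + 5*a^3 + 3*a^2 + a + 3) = -2*a^5 - 2*a^4 + a^3 - 2*a^2 + 2*a - 5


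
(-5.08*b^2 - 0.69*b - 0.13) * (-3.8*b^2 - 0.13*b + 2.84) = 19.304*b^4 + 3.2824*b^3 - 13.8435*b^2 - 1.9427*b - 0.3692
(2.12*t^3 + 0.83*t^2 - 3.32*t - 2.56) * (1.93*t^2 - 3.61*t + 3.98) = 4.0916*t^5 - 6.0513*t^4 - 0.966299999999999*t^3 + 10.3478*t^2 - 3.972*t - 10.1888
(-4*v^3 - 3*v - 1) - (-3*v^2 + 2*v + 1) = -4*v^3 + 3*v^2 - 5*v - 2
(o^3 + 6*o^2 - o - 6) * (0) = 0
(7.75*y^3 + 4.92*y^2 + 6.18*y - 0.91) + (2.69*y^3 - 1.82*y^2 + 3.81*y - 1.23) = 10.44*y^3 + 3.1*y^2 + 9.99*y - 2.14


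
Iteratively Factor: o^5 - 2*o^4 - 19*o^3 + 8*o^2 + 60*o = (o)*(o^4 - 2*o^3 - 19*o^2 + 8*o + 60) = o*(o - 5)*(o^3 + 3*o^2 - 4*o - 12) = o*(o - 5)*(o + 2)*(o^2 + o - 6) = o*(o - 5)*(o + 2)*(o + 3)*(o - 2)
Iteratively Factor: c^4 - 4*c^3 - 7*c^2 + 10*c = (c)*(c^3 - 4*c^2 - 7*c + 10) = c*(c - 5)*(c^2 + c - 2) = c*(c - 5)*(c + 2)*(c - 1)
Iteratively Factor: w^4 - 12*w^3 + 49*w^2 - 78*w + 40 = (w - 5)*(w^3 - 7*w^2 + 14*w - 8) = (w - 5)*(w - 4)*(w^2 - 3*w + 2) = (w - 5)*(w - 4)*(w - 2)*(w - 1)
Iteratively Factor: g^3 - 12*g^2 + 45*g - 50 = (g - 5)*(g^2 - 7*g + 10) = (g - 5)*(g - 2)*(g - 5)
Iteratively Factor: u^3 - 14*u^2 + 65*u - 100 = (u - 4)*(u^2 - 10*u + 25) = (u - 5)*(u - 4)*(u - 5)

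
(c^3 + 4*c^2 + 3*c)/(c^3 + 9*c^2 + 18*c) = (c + 1)/(c + 6)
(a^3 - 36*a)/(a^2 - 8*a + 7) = a*(a^2 - 36)/(a^2 - 8*a + 7)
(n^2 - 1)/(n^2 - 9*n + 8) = (n + 1)/(n - 8)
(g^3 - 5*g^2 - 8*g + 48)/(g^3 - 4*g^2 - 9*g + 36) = (g - 4)/(g - 3)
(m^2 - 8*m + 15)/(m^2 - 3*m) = (m - 5)/m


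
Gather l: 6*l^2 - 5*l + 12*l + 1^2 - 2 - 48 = 6*l^2 + 7*l - 49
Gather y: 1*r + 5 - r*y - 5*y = r + y*(-r - 5) + 5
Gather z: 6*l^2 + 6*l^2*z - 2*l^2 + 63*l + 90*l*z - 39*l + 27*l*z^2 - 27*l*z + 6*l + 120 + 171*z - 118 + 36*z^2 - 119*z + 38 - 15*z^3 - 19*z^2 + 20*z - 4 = 4*l^2 + 30*l - 15*z^3 + z^2*(27*l + 17) + z*(6*l^2 + 63*l + 72) + 36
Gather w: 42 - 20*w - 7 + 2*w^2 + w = 2*w^2 - 19*w + 35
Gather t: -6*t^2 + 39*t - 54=-6*t^2 + 39*t - 54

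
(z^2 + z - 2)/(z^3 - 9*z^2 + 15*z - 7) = (z + 2)/(z^2 - 8*z + 7)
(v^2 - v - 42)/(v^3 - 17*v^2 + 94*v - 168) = (v + 6)/(v^2 - 10*v + 24)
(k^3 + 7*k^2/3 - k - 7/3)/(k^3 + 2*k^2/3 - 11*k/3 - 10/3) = (3*k^2 + 4*k - 7)/(3*k^2 - k - 10)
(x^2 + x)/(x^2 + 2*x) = (x + 1)/(x + 2)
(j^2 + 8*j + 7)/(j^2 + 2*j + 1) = (j + 7)/(j + 1)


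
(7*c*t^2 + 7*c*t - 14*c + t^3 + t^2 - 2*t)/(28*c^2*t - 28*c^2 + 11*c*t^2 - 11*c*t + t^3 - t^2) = (t + 2)/(4*c + t)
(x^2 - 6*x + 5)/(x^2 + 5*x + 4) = (x^2 - 6*x + 5)/(x^2 + 5*x + 4)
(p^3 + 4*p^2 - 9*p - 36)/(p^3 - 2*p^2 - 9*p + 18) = (p + 4)/(p - 2)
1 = 1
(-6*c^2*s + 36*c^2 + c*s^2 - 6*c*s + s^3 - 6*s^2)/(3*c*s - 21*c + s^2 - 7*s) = (-2*c*s + 12*c + s^2 - 6*s)/(s - 7)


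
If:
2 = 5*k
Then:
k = 2/5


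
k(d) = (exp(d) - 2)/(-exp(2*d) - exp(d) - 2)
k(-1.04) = 0.66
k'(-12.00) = 0.00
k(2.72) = -0.05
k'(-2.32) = -0.10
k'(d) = (exp(d) - 2)*(2*exp(2*d) + exp(d))/(-exp(2*d) - exp(d) - 2)^2 + exp(d)/(-exp(2*d) - exp(d) - 2) = ((exp(d) - 2)*(2*exp(d) + 1) - exp(2*d) - exp(d) - 2)*exp(d)/(exp(2*d) + exp(d) + 2)^2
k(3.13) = -0.04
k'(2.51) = 0.04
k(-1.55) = 0.79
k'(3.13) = 0.03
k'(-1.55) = -0.20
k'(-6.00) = 0.00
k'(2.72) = 0.04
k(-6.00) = 1.00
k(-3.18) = 0.96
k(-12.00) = 1.00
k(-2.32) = 0.90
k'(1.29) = -0.05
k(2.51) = -0.06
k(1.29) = -0.09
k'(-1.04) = -0.30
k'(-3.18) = -0.04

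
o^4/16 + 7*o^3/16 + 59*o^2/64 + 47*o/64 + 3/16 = (o/4 + 1/4)*(o/4 + 1)*(o + 1/2)*(o + 3/2)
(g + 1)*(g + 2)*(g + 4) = g^3 + 7*g^2 + 14*g + 8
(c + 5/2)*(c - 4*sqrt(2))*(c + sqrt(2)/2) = c^3 - 7*sqrt(2)*c^2/2 + 5*c^2/2 - 35*sqrt(2)*c/4 - 4*c - 10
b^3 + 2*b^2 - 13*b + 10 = (b - 2)*(b - 1)*(b + 5)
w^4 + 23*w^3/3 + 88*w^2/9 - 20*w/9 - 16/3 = (w - 2/3)*(w + 1)*(w + 4/3)*(w + 6)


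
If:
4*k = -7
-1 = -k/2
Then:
No Solution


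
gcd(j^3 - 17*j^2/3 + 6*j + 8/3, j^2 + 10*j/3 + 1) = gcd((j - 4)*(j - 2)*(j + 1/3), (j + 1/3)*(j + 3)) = j + 1/3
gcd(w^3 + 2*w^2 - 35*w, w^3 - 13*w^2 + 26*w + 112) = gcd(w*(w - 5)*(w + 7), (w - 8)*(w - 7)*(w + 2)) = 1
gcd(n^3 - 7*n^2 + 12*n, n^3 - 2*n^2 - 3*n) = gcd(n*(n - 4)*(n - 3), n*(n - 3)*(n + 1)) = n^2 - 3*n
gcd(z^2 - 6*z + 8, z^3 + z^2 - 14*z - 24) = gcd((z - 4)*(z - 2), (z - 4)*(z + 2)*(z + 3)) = z - 4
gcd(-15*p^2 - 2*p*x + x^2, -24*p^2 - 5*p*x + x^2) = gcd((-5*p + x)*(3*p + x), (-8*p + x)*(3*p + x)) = 3*p + x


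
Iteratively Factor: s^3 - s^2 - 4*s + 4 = (s - 1)*(s^2 - 4) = (s - 1)*(s + 2)*(s - 2)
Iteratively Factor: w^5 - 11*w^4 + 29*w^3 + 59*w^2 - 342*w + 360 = (w - 2)*(w^4 - 9*w^3 + 11*w^2 + 81*w - 180) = (w - 3)*(w - 2)*(w^3 - 6*w^2 - 7*w + 60) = (w - 3)*(w - 2)*(w + 3)*(w^2 - 9*w + 20) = (w - 4)*(w - 3)*(w - 2)*(w + 3)*(w - 5)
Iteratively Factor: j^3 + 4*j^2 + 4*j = (j + 2)*(j^2 + 2*j) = (j + 2)^2*(j)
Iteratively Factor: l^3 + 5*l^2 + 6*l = (l + 2)*(l^2 + 3*l) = l*(l + 2)*(l + 3)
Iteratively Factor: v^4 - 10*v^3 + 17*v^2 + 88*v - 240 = (v - 4)*(v^3 - 6*v^2 - 7*v + 60) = (v - 4)^2*(v^2 - 2*v - 15) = (v - 5)*(v - 4)^2*(v + 3)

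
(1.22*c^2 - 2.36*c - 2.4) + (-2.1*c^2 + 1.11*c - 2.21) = -0.88*c^2 - 1.25*c - 4.61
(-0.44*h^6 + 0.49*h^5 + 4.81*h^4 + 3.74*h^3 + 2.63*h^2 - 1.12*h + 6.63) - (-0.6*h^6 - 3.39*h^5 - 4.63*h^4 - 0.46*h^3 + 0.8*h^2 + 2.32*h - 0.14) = 0.16*h^6 + 3.88*h^5 + 9.44*h^4 + 4.2*h^3 + 1.83*h^2 - 3.44*h + 6.77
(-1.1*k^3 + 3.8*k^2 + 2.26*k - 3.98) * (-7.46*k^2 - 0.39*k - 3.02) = 8.206*k^5 - 27.919*k^4 - 15.0196*k^3 + 17.3334*k^2 - 5.273*k + 12.0196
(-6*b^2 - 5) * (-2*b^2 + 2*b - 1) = 12*b^4 - 12*b^3 + 16*b^2 - 10*b + 5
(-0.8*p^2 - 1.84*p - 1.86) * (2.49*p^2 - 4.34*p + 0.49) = -1.992*p^4 - 1.1096*p^3 + 2.9622*p^2 + 7.1708*p - 0.9114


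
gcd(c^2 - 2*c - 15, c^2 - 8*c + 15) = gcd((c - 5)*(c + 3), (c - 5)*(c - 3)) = c - 5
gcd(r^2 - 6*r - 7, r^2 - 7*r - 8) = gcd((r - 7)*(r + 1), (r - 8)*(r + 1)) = r + 1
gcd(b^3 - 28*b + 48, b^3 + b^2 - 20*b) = b - 4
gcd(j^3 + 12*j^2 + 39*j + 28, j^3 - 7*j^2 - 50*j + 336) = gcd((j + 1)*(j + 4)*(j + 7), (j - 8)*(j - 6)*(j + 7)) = j + 7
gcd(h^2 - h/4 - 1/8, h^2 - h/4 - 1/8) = h^2 - h/4 - 1/8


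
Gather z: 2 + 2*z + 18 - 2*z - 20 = 0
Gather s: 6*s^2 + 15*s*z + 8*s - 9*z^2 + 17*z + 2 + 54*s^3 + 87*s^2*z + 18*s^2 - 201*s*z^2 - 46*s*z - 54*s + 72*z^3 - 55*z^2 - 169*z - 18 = 54*s^3 + s^2*(87*z + 24) + s*(-201*z^2 - 31*z - 46) + 72*z^3 - 64*z^2 - 152*z - 16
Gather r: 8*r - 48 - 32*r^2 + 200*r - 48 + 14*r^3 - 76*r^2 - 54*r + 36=14*r^3 - 108*r^2 + 154*r - 60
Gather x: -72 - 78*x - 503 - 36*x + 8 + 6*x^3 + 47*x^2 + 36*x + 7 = 6*x^3 + 47*x^2 - 78*x - 560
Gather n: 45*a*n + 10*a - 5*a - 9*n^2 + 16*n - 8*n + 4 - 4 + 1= 5*a - 9*n^2 + n*(45*a + 8) + 1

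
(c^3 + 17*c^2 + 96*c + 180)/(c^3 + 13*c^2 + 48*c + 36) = (c + 5)/(c + 1)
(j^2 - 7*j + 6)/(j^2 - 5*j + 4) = (j - 6)/(j - 4)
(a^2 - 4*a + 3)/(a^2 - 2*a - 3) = (a - 1)/(a + 1)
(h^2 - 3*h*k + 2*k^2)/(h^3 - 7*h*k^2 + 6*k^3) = 1/(h + 3*k)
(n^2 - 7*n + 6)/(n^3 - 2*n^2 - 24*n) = (n - 1)/(n*(n + 4))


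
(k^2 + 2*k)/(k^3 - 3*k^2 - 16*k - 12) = k/(k^2 - 5*k - 6)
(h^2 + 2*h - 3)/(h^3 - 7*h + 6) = 1/(h - 2)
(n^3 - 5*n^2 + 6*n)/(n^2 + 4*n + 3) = n*(n^2 - 5*n + 6)/(n^2 + 4*n + 3)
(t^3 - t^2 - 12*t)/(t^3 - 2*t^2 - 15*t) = (t - 4)/(t - 5)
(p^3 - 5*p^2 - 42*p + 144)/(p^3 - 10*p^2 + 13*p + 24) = (p + 6)/(p + 1)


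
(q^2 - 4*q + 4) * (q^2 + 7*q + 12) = q^4 + 3*q^3 - 12*q^2 - 20*q + 48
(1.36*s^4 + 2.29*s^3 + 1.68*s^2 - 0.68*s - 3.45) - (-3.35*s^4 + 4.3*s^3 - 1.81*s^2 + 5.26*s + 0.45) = 4.71*s^4 - 2.01*s^3 + 3.49*s^2 - 5.94*s - 3.9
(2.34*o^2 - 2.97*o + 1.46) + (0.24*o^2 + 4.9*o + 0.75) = 2.58*o^2 + 1.93*o + 2.21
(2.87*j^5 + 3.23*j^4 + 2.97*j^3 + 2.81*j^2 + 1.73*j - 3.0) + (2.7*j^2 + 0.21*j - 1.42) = 2.87*j^5 + 3.23*j^4 + 2.97*j^3 + 5.51*j^2 + 1.94*j - 4.42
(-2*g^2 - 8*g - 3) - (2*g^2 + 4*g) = -4*g^2 - 12*g - 3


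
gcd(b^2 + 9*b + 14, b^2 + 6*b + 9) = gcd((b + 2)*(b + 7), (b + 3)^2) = 1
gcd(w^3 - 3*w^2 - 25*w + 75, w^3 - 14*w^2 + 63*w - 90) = w^2 - 8*w + 15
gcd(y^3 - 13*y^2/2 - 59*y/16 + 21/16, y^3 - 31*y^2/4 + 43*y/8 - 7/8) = y^2 - 29*y/4 + 7/4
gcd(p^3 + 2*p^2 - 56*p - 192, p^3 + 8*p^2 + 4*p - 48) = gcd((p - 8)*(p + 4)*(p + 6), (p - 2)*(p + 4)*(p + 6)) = p^2 + 10*p + 24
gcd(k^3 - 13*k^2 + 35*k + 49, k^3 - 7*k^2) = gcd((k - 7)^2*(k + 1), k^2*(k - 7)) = k - 7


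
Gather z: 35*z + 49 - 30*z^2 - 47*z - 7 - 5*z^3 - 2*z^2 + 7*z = -5*z^3 - 32*z^2 - 5*z + 42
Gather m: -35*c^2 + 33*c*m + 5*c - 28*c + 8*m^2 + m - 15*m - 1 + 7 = -35*c^2 - 23*c + 8*m^2 + m*(33*c - 14) + 6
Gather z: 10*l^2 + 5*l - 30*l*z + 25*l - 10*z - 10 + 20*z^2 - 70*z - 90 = 10*l^2 + 30*l + 20*z^2 + z*(-30*l - 80) - 100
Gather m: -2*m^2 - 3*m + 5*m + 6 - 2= -2*m^2 + 2*m + 4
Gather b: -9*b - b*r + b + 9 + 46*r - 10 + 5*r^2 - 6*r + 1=b*(-r - 8) + 5*r^2 + 40*r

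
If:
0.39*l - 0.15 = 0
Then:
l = 0.38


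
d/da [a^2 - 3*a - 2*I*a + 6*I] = 2*a - 3 - 2*I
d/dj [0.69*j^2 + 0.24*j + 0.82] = 1.38*j + 0.24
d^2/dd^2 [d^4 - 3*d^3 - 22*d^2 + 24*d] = 12*d^2 - 18*d - 44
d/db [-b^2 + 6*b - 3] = 6 - 2*b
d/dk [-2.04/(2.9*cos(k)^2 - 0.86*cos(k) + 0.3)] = (1.7544 - 11.832*cos(k))*sin(k)/(2.9*cos(k)^2 - 0.86*cos(k) + 0.3)^2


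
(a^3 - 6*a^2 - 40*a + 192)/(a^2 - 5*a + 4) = (a^2 - 2*a - 48)/(a - 1)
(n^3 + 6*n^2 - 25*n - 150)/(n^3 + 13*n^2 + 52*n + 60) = (n - 5)/(n + 2)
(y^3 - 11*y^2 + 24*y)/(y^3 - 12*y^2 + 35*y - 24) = y/(y - 1)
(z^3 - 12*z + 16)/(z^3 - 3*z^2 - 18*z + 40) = (z - 2)/(z - 5)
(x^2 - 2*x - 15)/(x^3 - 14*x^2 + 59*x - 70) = (x + 3)/(x^2 - 9*x + 14)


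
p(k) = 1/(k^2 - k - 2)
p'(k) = (1 - 2*k)/(k^2 - k - 2)^2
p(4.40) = 0.08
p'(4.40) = -0.05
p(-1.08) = 4.06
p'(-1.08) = 52.05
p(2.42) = 0.70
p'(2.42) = -1.86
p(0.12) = -0.47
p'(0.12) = 0.17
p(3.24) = 0.19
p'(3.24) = -0.20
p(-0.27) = -0.60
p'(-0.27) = 0.56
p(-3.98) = 0.06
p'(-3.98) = 0.03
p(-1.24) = 1.29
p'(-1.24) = 5.76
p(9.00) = 0.01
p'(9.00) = 0.00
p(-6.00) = 0.02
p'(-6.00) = 0.01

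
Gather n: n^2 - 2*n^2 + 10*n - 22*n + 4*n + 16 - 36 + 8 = -n^2 - 8*n - 12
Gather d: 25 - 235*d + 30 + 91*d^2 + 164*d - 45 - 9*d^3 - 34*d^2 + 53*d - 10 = -9*d^3 + 57*d^2 - 18*d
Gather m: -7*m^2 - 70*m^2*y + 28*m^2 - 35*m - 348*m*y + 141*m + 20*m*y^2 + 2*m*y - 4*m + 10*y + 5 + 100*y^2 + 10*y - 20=m^2*(21 - 70*y) + m*(20*y^2 - 346*y + 102) + 100*y^2 + 20*y - 15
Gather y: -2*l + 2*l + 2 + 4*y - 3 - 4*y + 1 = 0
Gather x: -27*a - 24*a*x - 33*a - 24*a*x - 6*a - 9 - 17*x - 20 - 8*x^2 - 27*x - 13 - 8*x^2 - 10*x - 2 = -66*a - 16*x^2 + x*(-48*a - 54) - 44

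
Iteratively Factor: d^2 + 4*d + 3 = (d + 3)*(d + 1)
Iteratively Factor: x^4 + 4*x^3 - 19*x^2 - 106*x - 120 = (x - 5)*(x^3 + 9*x^2 + 26*x + 24) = (x - 5)*(x + 3)*(x^2 + 6*x + 8) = (x - 5)*(x + 2)*(x + 3)*(x + 4)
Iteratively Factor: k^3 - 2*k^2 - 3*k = (k - 3)*(k^2 + k) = k*(k - 3)*(k + 1)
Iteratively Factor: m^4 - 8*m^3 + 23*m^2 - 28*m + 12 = (m - 2)*(m^3 - 6*m^2 + 11*m - 6) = (m - 2)*(m - 1)*(m^2 - 5*m + 6) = (m - 3)*(m - 2)*(m - 1)*(m - 2)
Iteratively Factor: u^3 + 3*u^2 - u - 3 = (u - 1)*(u^2 + 4*u + 3) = (u - 1)*(u + 1)*(u + 3)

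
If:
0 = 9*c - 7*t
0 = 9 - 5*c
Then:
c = 9/5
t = 81/35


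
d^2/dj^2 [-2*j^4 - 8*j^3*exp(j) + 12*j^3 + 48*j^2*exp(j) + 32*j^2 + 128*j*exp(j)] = -8*j^3*exp(j) - 24*j^2 + 272*j*exp(j) + 72*j + 352*exp(j) + 64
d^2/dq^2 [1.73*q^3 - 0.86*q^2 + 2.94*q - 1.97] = 10.38*q - 1.72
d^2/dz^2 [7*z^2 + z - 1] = 14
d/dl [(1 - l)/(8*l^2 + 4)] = (2*l^2 - 4*l - 1)/(4*(4*l^4 + 4*l^2 + 1))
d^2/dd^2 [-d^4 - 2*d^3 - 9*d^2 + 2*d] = -12*d^2 - 12*d - 18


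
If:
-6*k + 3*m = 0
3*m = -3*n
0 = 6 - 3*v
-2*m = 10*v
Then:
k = -5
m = -10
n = 10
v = 2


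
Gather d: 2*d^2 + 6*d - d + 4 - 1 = 2*d^2 + 5*d + 3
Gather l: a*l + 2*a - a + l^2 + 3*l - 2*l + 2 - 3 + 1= a + l^2 + l*(a + 1)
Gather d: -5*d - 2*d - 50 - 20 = -7*d - 70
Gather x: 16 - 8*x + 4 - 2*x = 20 - 10*x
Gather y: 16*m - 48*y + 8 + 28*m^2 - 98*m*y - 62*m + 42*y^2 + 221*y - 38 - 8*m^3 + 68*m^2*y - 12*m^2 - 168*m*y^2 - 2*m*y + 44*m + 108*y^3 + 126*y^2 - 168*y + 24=-8*m^3 + 16*m^2 - 2*m + 108*y^3 + y^2*(168 - 168*m) + y*(68*m^2 - 100*m + 5) - 6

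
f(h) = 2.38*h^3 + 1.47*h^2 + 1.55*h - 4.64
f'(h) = 7.14*h^2 + 2.94*h + 1.55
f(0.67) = -2.23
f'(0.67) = 6.72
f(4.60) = 265.25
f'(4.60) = 166.16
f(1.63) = 12.10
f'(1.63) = 25.31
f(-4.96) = -266.58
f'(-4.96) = 162.62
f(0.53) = -3.05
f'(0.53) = 5.11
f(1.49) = 8.81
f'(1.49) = 21.78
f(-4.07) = -147.06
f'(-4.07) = 107.86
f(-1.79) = -16.35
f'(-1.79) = 19.16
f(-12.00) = -3924.20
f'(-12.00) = 994.43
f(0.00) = -4.64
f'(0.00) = 1.55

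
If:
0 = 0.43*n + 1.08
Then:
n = -2.51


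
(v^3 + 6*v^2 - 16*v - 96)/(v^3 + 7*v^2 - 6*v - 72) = (v - 4)/(v - 3)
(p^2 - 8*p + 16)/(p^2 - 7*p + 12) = (p - 4)/(p - 3)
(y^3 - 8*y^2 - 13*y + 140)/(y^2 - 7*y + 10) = (y^2 - 3*y - 28)/(y - 2)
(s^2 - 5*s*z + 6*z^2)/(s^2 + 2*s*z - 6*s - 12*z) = (s^2 - 5*s*z + 6*z^2)/(s^2 + 2*s*z - 6*s - 12*z)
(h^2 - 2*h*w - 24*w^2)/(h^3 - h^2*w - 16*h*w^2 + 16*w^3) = (h - 6*w)/(h^2 - 5*h*w + 4*w^2)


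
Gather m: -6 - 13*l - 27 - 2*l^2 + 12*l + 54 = -2*l^2 - l + 21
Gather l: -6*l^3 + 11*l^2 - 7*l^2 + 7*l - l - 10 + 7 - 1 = -6*l^3 + 4*l^2 + 6*l - 4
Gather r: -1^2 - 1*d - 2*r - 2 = -d - 2*r - 3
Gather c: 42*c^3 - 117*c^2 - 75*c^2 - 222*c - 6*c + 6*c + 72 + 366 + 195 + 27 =42*c^3 - 192*c^2 - 222*c + 660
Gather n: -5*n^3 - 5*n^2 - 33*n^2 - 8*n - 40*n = -5*n^3 - 38*n^2 - 48*n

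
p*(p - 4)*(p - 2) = p^3 - 6*p^2 + 8*p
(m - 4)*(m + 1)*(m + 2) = m^3 - m^2 - 10*m - 8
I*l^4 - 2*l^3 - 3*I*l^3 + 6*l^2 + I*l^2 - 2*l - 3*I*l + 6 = (l - 3)*(l + I)*(l + 2*I)*(I*l + 1)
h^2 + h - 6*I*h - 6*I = (h + 1)*(h - 6*I)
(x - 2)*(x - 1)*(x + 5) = x^3 + 2*x^2 - 13*x + 10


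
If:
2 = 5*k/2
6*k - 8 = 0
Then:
No Solution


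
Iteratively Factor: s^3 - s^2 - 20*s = (s - 5)*(s^2 + 4*s) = (s - 5)*(s + 4)*(s)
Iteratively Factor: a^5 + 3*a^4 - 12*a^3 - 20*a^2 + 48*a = (a + 4)*(a^4 - a^3 - 8*a^2 + 12*a) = (a - 2)*(a + 4)*(a^3 + a^2 - 6*a) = (a - 2)^2*(a + 4)*(a^2 + 3*a) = (a - 2)^2*(a + 3)*(a + 4)*(a)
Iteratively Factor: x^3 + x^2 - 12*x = (x - 3)*(x^2 + 4*x) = x*(x - 3)*(x + 4)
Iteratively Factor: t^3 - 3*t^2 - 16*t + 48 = (t - 4)*(t^2 + t - 12) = (t - 4)*(t + 4)*(t - 3)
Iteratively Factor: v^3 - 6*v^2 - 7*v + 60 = (v - 5)*(v^2 - v - 12) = (v - 5)*(v - 4)*(v + 3)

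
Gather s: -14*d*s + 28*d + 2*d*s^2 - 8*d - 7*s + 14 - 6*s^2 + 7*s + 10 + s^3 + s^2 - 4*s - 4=20*d + s^3 + s^2*(2*d - 5) + s*(-14*d - 4) + 20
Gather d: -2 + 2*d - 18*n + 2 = 2*d - 18*n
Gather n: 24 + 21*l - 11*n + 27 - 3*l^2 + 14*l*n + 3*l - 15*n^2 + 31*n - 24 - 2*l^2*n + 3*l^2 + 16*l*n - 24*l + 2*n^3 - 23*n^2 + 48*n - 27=2*n^3 - 38*n^2 + n*(-2*l^2 + 30*l + 68)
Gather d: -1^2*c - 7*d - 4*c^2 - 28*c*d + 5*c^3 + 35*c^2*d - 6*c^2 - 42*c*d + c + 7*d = 5*c^3 - 10*c^2 + d*(35*c^2 - 70*c)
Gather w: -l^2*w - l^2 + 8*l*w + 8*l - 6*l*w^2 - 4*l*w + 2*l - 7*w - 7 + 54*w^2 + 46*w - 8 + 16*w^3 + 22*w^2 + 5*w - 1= -l^2 + 10*l + 16*w^3 + w^2*(76 - 6*l) + w*(-l^2 + 4*l + 44) - 16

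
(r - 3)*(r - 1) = r^2 - 4*r + 3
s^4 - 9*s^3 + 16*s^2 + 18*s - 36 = (s - 6)*(s - 3)*(s - sqrt(2))*(s + sqrt(2))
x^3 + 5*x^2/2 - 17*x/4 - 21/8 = (x - 3/2)*(x + 1/2)*(x + 7/2)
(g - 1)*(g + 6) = g^2 + 5*g - 6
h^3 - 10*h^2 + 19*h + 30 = (h - 6)*(h - 5)*(h + 1)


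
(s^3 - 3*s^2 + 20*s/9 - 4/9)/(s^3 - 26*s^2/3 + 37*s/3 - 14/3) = (3*s^2 - 7*s + 2)/(3*(s^2 - 8*s + 7))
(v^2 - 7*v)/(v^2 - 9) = v*(v - 7)/(v^2 - 9)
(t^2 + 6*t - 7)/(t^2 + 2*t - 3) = (t + 7)/(t + 3)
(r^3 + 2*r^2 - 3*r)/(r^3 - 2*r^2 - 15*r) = (r - 1)/(r - 5)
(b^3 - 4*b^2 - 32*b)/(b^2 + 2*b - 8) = b*(b - 8)/(b - 2)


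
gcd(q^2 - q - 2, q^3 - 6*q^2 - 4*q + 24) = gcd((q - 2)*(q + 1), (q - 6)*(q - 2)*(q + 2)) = q - 2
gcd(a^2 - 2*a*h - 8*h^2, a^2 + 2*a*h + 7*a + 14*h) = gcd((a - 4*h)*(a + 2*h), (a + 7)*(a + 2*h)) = a + 2*h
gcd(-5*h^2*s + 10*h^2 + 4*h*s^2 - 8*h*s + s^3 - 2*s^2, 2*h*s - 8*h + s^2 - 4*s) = 1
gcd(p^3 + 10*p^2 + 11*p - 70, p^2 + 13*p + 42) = p + 7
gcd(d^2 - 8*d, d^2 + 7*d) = d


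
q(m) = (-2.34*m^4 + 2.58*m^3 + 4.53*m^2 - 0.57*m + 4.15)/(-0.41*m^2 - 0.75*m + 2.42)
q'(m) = (0.82*m + 0.75)*(-2.34*m^4 + 2.58*m^3 + 4.53*m^2 - 0.57*m + 4.15)/(-0.41*m^2 - 0.75*m + 2.42)^2 + (-9.36*m^3 + 7.74*m^2 + 9.06*m - 0.57)/(-0.41*m^2 - 0.75*m + 2.42) = (1.9188*m^5 + 4.2072*m^4 - 26.5212*m^3 + 15.0996*m^2 + 25.3282*m + 1.7331)/(0.1681*m^4 + 0.615*m^3 - 1.4219*m^2 - 3.63*m + 5.8564)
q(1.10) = 8.20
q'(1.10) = 18.06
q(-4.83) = 412.12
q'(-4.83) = 37.55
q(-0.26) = 1.76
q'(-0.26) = -0.50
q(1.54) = 35.12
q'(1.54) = 233.18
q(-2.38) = -41.80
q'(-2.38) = 105.24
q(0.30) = 2.06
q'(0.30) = 2.15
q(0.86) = 5.01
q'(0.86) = 9.70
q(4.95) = 86.40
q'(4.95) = 42.85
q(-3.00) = -216.91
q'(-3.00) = 679.13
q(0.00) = 1.71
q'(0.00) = 0.30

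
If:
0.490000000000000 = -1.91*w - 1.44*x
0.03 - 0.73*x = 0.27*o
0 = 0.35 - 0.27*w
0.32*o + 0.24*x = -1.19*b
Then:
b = -1.11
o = 5.68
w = 1.30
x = -2.06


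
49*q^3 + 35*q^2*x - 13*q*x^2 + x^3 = (-7*q + x)^2*(q + x)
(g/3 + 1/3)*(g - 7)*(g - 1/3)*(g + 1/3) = g^4/3 - 2*g^3 - 64*g^2/27 + 2*g/9 + 7/27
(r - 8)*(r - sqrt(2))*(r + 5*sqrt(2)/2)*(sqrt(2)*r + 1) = sqrt(2)*r^4 - 8*sqrt(2)*r^3 + 4*r^3 - 32*r^2 - 7*sqrt(2)*r^2/2 - 5*r + 28*sqrt(2)*r + 40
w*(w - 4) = w^2 - 4*w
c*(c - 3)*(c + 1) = c^3 - 2*c^2 - 3*c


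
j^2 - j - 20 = (j - 5)*(j + 4)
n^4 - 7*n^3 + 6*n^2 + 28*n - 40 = (n - 5)*(n - 2)^2*(n + 2)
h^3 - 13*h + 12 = (h - 3)*(h - 1)*(h + 4)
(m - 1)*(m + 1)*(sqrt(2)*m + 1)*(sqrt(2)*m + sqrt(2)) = 2*m^4 + sqrt(2)*m^3 + 2*m^3 - 2*m^2 + sqrt(2)*m^2 - 2*m - sqrt(2)*m - sqrt(2)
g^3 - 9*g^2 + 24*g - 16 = (g - 4)^2*(g - 1)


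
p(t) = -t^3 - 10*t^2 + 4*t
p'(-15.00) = -371.00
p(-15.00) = 1065.00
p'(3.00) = -83.00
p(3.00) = -105.00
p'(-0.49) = 13.08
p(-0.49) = -4.24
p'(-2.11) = 32.84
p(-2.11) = -43.57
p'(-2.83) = 36.57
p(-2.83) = -68.74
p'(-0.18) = 7.50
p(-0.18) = -1.04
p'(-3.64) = 37.05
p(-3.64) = -98.83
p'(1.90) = -44.83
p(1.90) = -35.36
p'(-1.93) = 31.43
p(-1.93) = -37.78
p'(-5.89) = 17.72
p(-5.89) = -166.14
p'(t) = -3*t^2 - 20*t + 4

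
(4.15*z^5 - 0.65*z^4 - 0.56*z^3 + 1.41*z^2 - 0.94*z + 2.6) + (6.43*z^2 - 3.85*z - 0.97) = 4.15*z^5 - 0.65*z^4 - 0.56*z^3 + 7.84*z^2 - 4.79*z + 1.63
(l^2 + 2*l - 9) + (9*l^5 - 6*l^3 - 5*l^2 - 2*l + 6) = 9*l^5 - 6*l^3 - 4*l^2 - 3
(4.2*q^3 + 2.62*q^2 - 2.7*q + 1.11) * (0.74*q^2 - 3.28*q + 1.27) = 3.108*q^5 - 11.8372*q^4 - 5.2576*q^3 + 13.0048*q^2 - 7.0698*q + 1.4097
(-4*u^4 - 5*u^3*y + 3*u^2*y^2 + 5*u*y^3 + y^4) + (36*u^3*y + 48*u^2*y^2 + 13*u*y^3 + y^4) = -4*u^4 + 31*u^3*y + 51*u^2*y^2 + 18*u*y^3 + 2*y^4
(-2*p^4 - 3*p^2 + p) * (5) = -10*p^4 - 15*p^2 + 5*p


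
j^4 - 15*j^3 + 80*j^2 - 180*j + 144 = (j - 6)*(j - 4)*(j - 3)*(j - 2)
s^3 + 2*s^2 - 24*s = s*(s - 4)*(s + 6)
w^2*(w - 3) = w^3 - 3*w^2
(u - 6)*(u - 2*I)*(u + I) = u^3 - 6*u^2 - I*u^2 + 2*u + 6*I*u - 12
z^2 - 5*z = z*(z - 5)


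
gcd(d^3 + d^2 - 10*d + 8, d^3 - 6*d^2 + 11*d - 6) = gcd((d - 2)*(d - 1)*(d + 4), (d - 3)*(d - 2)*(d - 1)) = d^2 - 3*d + 2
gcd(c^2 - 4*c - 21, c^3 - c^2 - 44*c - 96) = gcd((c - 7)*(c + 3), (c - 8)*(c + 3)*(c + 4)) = c + 3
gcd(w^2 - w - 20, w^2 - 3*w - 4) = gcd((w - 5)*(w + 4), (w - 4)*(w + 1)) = 1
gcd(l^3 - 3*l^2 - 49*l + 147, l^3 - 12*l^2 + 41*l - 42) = l^2 - 10*l + 21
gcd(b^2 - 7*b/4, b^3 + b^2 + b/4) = b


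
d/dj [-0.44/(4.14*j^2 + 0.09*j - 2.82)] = (3.6432*j + 0.0396)/(4.14*j^2 + 0.09*j - 2.82)^2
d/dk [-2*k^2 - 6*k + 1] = -4*k - 6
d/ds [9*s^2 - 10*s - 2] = 18*s - 10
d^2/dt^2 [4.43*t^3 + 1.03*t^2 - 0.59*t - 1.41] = 26.58*t + 2.06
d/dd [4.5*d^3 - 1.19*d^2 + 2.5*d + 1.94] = 13.5*d^2 - 2.38*d + 2.5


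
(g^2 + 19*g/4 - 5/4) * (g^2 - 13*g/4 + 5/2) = g^4 + 3*g^3/2 - 227*g^2/16 + 255*g/16 - 25/8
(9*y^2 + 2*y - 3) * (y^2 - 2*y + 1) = 9*y^4 - 16*y^3 + 2*y^2 + 8*y - 3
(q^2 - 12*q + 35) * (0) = 0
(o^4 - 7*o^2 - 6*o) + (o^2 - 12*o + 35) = o^4 - 6*o^2 - 18*o + 35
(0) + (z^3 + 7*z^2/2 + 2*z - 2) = z^3 + 7*z^2/2 + 2*z - 2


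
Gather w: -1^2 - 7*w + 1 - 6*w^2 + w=-6*w^2 - 6*w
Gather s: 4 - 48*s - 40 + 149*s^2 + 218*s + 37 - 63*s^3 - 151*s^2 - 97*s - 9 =-63*s^3 - 2*s^2 + 73*s - 8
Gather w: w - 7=w - 7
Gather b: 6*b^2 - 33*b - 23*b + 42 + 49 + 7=6*b^2 - 56*b + 98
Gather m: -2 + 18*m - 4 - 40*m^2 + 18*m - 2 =-40*m^2 + 36*m - 8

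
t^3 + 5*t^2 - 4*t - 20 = (t - 2)*(t + 2)*(t + 5)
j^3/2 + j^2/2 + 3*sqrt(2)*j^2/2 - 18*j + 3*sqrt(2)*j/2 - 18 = (j/2 + 1/2)*(j - 3*sqrt(2))*(j + 6*sqrt(2))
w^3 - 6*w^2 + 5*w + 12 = (w - 4)*(w - 3)*(w + 1)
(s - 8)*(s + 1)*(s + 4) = s^3 - 3*s^2 - 36*s - 32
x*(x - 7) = x^2 - 7*x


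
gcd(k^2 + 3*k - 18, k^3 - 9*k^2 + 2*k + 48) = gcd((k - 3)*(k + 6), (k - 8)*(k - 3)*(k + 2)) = k - 3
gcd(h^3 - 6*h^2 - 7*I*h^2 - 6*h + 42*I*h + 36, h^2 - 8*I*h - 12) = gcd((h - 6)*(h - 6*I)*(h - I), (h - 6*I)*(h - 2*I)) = h - 6*I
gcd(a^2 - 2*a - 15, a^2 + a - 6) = a + 3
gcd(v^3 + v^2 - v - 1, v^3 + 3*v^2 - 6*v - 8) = v + 1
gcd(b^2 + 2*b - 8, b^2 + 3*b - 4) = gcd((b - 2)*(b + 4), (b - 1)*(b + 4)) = b + 4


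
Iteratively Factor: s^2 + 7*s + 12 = (s + 3)*(s + 4)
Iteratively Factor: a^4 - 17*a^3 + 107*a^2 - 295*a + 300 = (a - 5)*(a^3 - 12*a^2 + 47*a - 60) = (a - 5)*(a - 4)*(a^2 - 8*a + 15) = (a - 5)*(a - 4)*(a - 3)*(a - 5)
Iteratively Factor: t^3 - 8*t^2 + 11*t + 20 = (t - 5)*(t^2 - 3*t - 4) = (t - 5)*(t - 4)*(t + 1)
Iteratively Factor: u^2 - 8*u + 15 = (u - 3)*(u - 5)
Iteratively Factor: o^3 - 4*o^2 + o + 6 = (o - 3)*(o^2 - o - 2) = (o - 3)*(o + 1)*(o - 2)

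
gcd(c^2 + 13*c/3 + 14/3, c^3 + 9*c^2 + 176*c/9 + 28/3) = c + 7/3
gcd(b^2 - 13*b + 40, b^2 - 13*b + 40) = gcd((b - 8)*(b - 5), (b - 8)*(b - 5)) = b^2 - 13*b + 40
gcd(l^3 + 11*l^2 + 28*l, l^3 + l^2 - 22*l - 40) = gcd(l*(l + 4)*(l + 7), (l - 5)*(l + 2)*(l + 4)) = l + 4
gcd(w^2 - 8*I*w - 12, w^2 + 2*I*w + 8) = w - 2*I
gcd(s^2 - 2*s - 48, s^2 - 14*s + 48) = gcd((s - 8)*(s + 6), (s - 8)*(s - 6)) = s - 8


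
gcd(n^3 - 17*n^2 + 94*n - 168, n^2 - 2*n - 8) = n - 4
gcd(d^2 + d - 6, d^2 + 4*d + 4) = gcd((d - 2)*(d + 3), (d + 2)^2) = 1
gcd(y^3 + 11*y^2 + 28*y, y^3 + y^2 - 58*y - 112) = y + 7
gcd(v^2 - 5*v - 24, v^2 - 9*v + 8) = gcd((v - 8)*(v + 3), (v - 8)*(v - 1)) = v - 8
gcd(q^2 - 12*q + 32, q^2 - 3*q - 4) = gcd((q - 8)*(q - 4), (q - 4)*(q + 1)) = q - 4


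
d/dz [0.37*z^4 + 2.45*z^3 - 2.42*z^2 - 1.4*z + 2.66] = 1.48*z^3 + 7.35*z^2 - 4.84*z - 1.4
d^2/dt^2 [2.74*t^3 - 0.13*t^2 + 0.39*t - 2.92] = 16.44*t - 0.26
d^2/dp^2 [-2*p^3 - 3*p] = -12*p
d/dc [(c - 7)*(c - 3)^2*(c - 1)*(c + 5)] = 5*c^4 - 36*c^3 - 18*c^2 + 412*c - 507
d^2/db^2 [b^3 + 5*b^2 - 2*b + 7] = 6*b + 10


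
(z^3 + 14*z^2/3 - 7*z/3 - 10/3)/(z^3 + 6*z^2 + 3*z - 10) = (z + 2/3)/(z + 2)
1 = 1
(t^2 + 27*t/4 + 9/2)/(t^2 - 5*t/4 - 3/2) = (t + 6)/(t - 2)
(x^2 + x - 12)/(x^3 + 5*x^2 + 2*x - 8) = (x - 3)/(x^2 + x - 2)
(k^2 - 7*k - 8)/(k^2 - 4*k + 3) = (k^2 - 7*k - 8)/(k^2 - 4*k + 3)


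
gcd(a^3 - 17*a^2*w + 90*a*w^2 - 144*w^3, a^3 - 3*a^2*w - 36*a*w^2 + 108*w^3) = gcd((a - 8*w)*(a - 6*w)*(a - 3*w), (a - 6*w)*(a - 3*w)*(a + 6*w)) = a^2 - 9*a*w + 18*w^2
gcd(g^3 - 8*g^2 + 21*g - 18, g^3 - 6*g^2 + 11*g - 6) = g^2 - 5*g + 6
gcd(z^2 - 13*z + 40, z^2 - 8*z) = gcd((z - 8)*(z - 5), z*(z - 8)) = z - 8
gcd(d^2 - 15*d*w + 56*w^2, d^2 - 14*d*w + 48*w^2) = -d + 8*w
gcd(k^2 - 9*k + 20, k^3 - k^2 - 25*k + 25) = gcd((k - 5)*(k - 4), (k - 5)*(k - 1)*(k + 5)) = k - 5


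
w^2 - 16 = (w - 4)*(w + 4)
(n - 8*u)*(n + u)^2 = n^3 - 6*n^2*u - 15*n*u^2 - 8*u^3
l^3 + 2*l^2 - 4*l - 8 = (l - 2)*(l + 2)^2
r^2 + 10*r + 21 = (r + 3)*(r + 7)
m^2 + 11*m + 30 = (m + 5)*(m + 6)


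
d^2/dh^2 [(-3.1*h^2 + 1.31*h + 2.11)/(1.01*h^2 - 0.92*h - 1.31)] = (-3.08837800000001*h^3 - 11.695194*h^2 - 1.364106*h - 4.642154)/(1.030301*h^6 - 2.815476*h^5 - 1.444401*h^4 + 6.524824*h^3 + 1.873431*h^2 - 4.736436*h - 2.248091)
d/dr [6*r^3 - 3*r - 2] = 18*r^2 - 3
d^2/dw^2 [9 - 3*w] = 0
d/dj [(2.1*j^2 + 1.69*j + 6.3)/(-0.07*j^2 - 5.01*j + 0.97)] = (-10.4027*j^2 + 4.956*j + 33.2023)/(0.0049*j^4 + 0.7014*j^3 + 24.9643*j^2 - 9.7194*j + 0.9409)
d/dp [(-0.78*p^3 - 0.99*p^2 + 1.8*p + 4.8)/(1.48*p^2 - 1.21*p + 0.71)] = (-1.1544*p^4 + 1.8876*p^3 - 3.1275*p^2 - 15.6138*p + 7.086)/(2.1904*p^4 - 3.5816*p^3 + 3.5657*p^2 - 1.7182*p + 0.5041)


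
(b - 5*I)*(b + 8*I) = b^2 + 3*I*b + 40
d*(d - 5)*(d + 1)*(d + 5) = d^4 + d^3 - 25*d^2 - 25*d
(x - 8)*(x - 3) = x^2 - 11*x + 24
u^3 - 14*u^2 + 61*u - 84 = (u - 7)*(u - 4)*(u - 3)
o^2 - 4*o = o*(o - 4)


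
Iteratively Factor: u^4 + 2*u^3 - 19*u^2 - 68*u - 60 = (u + 2)*(u^3 - 19*u - 30) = (u + 2)^2*(u^2 - 2*u - 15) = (u + 2)^2*(u + 3)*(u - 5)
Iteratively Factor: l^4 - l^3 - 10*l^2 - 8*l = (l + 1)*(l^3 - 2*l^2 - 8*l) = (l - 4)*(l + 1)*(l^2 + 2*l) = l*(l - 4)*(l + 1)*(l + 2)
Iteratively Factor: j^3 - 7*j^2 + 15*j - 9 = (j - 3)*(j^2 - 4*j + 3) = (j - 3)^2*(j - 1)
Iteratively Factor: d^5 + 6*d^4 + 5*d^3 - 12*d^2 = (d)*(d^4 + 6*d^3 + 5*d^2 - 12*d) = d*(d - 1)*(d^3 + 7*d^2 + 12*d) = d*(d - 1)*(d + 3)*(d^2 + 4*d) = d^2*(d - 1)*(d + 3)*(d + 4)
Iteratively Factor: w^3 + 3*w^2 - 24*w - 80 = (w + 4)*(w^2 - w - 20) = (w + 4)^2*(w - 5)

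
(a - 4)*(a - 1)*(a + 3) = a^3 - 2*a^2 - 11*a + 12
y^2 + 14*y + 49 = (y + 7)^2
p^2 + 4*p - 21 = (p - 3)*(p + 7)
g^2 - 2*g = g*(g - 2)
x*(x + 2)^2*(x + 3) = x^4 + 7*x^3 + 16*x^2 + 12*x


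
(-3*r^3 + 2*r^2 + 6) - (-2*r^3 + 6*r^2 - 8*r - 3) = -r^3 - 4*r^2 + 8*r + 9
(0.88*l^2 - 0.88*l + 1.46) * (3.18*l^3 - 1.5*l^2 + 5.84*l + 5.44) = 2.7984*l^5 - 4.1184*l^4 + 11.102*l^3 - 2.542*l^2 + 3.7392*l + 7.9424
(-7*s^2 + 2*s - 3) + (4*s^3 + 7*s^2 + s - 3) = 4*s^3 + 3*s - 6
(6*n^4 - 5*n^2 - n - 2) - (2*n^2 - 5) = 6*n^4 - 7*n^2 - n + 3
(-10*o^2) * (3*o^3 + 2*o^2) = -30*o^5 - 20*o^4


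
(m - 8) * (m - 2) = m^2 - 10*m + 16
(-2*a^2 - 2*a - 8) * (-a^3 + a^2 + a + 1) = 2*a^5 + 4*a^3 - 12*a^2 - 10*a - 8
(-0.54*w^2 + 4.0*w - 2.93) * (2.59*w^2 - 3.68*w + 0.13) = -1.3986*w^4 + 12.3472*w^3 - 22.3789*w^2 + 11.3024*w - 0.3809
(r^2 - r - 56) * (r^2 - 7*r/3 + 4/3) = r^4 - 10*r^3/3 - 157*r^2/3 + 388*r/3 - 224/3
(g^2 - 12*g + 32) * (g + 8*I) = g^3 - 12*g^2 + 8*I*g^2 + 32*g - 96*I*g + 256*I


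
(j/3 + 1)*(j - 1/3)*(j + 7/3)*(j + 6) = j^4/3 + 11*j^3/3 + 317*j^2/27 + 29*j/3 - 14/3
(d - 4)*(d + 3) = d^2 - d - 12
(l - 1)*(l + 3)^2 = l^3 + 5*l^2 + 3*l - 9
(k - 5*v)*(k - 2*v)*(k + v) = k^3 - 6*k^2*v + 3*k*v^2 + 10*v^3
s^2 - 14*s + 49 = (s - 7)^2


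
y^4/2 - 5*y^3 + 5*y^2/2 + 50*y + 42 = (y/2 + 1)*(y - 7)*(y - 6)*(y + 1)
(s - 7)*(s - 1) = s^2 - 8*s + 7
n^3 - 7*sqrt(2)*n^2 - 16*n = n*(n - 8*sqrt(2))*(n + sqrt(2))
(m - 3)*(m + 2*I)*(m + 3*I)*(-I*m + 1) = -I*m^4 + 6*m^3 + 3*I*m^3 - 18*m^2 + 11*I*m^2 - 6*m - 33*I*m + 18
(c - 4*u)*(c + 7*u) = c^2 + 3*c*u - 28*u^2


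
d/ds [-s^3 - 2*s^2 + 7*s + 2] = -3*s^2 - 4*s + 7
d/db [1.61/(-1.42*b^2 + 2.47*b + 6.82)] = (4.5724*b - 3.9767)/(-1.42*b^2 + 2.47*b + 6.82)^2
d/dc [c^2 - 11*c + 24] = 2*c - 11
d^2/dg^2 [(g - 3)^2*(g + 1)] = 6*g - 10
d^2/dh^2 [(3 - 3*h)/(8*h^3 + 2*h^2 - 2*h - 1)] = 12*(-2*(h - 1)*(12*h^2 + 2*h - 1)^2 + (12*h^2 + 2*h + (h - 1)*(12*h + 1) - 1)*(8*h^3 + 2*h^2 - 2*h - 1))/(8*h^3 + 2*h^2 - 2*h - 1)^3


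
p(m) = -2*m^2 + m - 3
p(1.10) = -4.32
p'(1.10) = -3.40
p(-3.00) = -24.00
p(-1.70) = -10.48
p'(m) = 1 - 4*m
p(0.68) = -3.24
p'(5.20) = -19.80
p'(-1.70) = 7.80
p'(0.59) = -1.36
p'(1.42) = -4.68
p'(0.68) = -1.72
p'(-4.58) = 19.32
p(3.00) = -18.00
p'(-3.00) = 13.00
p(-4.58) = -49.53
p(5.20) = -51.88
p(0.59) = -3.11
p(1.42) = -5.61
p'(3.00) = -11.00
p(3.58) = -25.05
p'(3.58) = -13.32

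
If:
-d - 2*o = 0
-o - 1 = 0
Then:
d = 2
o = -1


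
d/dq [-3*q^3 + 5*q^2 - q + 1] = -9*q^2 + 10*q - 1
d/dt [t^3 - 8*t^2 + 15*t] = 3*t^2 - 16*t + 15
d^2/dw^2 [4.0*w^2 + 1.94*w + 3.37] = 8.00000000000000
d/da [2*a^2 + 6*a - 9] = 4*a + 6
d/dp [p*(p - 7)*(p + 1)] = 3*p^2 - 12*p - 7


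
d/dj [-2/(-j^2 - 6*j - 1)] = 4*(-j - 3)/(j^2 + 6*j + 1)^2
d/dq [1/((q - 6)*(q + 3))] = (3 - 2*q)/(q^4 - 6*q^3 - 27*q^2 + 108*q + 324)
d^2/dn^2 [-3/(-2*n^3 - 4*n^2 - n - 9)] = 6*(-2*(3*n + 2)*(2*n^3 + 4*n^2 + n + 9) + (6*n^2 + 8*n + 1)^2)/(2*n^3 + 4*n^2 + n + 9)^3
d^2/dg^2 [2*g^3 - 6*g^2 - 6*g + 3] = 12*g - 12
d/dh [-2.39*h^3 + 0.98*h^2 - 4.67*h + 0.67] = -7.17*h^2 + 1.96*h - 4.67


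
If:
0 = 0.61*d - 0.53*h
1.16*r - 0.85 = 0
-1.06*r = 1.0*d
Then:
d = -0.78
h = -0.89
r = 0.73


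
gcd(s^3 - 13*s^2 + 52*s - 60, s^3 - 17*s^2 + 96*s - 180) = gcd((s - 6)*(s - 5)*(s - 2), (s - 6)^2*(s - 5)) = s^2 - 11*s + 30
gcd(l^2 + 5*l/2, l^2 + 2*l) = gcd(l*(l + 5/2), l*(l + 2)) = l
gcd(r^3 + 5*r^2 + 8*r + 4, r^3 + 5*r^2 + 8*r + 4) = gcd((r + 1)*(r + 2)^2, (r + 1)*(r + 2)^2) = r^3 + 5*r^2 + 8*r + 4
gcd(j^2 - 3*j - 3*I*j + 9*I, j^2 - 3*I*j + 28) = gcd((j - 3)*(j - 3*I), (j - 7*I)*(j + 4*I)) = 1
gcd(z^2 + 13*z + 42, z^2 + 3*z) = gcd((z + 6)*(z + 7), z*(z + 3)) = 1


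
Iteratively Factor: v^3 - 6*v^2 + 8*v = (v)*(v^2 - 6*v + 8) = v*(v - 4)*(v - 2)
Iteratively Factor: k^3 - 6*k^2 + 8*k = (k - 2)*(k^2 - 4*k) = (k - 4)*(k - 2)*(k)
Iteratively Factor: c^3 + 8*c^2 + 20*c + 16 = (c + 2)*(c^2 + 6*c + 8) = (c + 2)^2*(c + 4)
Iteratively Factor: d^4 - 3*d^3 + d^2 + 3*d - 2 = (d - 2)*(d^3 - d^2 - d + 1) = (d - 2)*(d + 1)*(d^2 - 2*d + 1) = (d - 2)*(d - 1)*(d + 1)*(d - 1)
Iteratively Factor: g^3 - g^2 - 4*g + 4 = (g + 2)*(g^2 - 3*g + 2) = (g - 1)*(g + 2)*(g - 2)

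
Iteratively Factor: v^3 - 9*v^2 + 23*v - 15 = (v - 3)*(v^2 - 6*v + 5) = (v - 5)*(v - 3)*(v - 1)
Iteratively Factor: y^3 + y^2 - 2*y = (y + 2)*(y^2 - y) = (y - 1)*(y + 2)*(y)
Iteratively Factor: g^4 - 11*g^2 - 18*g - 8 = (g + 2)*(g^3 - 2*g^2 - 7*g - 4) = (g + 1)*(g + 2)*(g^2 - 3*g - 4) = (g - 4)*(g + 1)*(g + 2)*(g + 1)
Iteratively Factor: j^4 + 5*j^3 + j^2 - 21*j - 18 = (j - 2)*(j^3 + 7*j^2 + 15*j + 9) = (j - 2)*(j + 3)*(j^2 + 4*j + 3) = (j - 2)*(j + 1)*(j + 3)*(j + 3)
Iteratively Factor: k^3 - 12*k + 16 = (k - 2)*(k^2 + 2*k - 8) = (k - 2)*(k + 4)*(k - 2)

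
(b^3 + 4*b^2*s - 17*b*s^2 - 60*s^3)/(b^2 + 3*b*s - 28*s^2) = (b^2 + 8*b*s + 15*s^2)/(b + 7*s)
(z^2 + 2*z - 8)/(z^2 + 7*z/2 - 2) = 2*(z - 2)/(2*z - 1)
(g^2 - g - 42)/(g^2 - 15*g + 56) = (g + 6)/(g - 8)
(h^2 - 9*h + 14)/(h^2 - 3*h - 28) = (h - 2)/(h + 4)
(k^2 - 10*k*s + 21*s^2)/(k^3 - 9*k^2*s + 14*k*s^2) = (-k + 3*s)/(k*(-k + 2*s))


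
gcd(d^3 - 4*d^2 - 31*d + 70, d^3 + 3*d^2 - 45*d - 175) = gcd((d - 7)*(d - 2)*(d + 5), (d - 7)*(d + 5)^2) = d^2 - 2*d - 35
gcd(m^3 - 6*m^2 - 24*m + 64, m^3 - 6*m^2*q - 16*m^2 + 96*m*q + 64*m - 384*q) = m - 8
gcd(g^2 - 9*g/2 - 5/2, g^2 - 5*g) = g - 5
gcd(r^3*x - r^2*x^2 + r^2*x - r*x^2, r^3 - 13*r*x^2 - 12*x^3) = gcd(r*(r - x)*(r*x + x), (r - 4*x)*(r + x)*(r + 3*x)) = 1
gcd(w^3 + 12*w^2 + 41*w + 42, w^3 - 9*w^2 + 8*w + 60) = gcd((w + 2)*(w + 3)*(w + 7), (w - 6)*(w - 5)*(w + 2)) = w + 2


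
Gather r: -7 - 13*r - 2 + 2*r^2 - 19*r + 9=2*r^2 - 32*r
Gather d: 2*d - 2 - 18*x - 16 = 2*d - 18*x - 18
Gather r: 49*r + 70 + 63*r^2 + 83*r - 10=63*r^2 + 132*r + 60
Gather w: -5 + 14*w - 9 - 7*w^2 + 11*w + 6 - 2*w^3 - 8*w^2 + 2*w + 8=-2*w^3 - 15*w^2 + 27*w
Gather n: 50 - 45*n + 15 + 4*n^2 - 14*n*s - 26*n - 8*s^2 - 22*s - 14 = 4*n^2 + n*(-14*s - 71) - 8*s^2 - 22*s + 51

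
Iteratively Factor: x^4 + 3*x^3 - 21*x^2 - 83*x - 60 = (x + 4)*(x^3 - x^2 - 17*x - 15) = (x + 1)*(x + 4)*(x^2 - 2*x - 15) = (x - 5)*(x + 1)*(x + 4)*(x + 3)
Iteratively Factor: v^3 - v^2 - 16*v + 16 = (v + 4)*(v^2 - 5*v + 4) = (v - 4)*(v + 4)*(v - 1)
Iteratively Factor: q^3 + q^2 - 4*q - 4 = (q - 2)*(q^2 + 3*q + 2) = (q - 2)*(q + 1)*(q + 2)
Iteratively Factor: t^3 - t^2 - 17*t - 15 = (t + 3)*(t^2 - 4*t - 5) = (t - 5)*(t + 3)*(t + 1)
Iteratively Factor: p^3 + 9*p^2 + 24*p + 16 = (p + 1)*(p^2 + 8*p + 16) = (p + 1)*(p + 4)*(p + 4)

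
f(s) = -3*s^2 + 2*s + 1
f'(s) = 2 - 6*s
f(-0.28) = 0.20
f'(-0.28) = 3.68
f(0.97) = 0.12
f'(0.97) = -3.82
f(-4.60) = -71.68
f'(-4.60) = 29.60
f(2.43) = -11.85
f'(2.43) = -12.58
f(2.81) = -17.07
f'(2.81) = -14.86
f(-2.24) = -18.53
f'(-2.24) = 15.44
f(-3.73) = -48.20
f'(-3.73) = 24.38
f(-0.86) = -2.94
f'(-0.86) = 7.16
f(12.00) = -407.00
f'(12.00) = -70.00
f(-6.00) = -119.00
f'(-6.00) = 38.00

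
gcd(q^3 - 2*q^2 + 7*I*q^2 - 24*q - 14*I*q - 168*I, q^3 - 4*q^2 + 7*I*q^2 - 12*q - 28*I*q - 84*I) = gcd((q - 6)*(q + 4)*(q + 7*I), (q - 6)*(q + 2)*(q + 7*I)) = q^2 + q*(-6 + 7*I) - 42*I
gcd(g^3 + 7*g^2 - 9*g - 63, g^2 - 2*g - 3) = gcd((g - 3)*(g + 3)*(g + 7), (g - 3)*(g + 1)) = g - 3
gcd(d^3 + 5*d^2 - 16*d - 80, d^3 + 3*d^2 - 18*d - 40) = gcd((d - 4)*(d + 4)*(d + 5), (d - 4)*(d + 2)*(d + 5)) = d^2 + d - 20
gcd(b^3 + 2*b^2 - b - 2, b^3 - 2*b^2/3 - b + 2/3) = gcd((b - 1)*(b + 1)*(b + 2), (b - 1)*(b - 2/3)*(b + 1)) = b^2 - 1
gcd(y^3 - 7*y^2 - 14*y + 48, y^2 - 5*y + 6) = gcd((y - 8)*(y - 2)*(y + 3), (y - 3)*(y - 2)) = y - 2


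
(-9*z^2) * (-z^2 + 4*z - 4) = 9*z^4 - 36*z^3 + 36*z^2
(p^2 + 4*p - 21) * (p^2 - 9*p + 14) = p^4 - 5*p^3 - 43*p^2 + 245*p - 294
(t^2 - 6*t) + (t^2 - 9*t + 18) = 2*t^2 - 15*t + 18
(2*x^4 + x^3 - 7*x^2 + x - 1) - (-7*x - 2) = 2*x^4 + x^3 - 7*x^2 + 8*x + 1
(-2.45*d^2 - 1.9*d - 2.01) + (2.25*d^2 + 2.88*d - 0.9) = -0.2*d^2 + 0.98*d - 2.91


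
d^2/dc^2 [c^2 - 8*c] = 2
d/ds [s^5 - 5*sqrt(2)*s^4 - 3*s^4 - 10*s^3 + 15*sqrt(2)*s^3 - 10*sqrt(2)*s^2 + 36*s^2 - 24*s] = 5*s^4 - 20*sqrt(2)*s^3 - 12*s^3 - 30*s^2 + 45*sqrt(2)*s^2 - 20*sqrt(2)*s + 72*s - 24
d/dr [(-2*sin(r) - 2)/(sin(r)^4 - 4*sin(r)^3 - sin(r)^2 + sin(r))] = 2*(-(1 - cos(2*r))^2/4 - 5*sin(r) + sin(3*r) + 9*cos(2*r)/2 + cos(4*r)/2 - 4)*cos(r)/((-sin(r)*cos(r)^2 + 4*cos(r)^2 - 3)^2*sin(r)^2)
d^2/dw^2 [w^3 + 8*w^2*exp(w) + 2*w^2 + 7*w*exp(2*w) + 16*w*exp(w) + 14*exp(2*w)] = 8*w^2*exp(w) + 28*w*exp(2*w) + 48*w*exp(w) + 6*w + 84*exp(2*w) + 48*exp(w) + 4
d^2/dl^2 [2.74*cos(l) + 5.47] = -2.74*cos(l)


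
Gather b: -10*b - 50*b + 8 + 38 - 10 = 36 - 60*b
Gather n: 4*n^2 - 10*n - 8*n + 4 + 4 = 4*n^2 - 18*n + 8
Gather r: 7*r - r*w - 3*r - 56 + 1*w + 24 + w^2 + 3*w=r*(4 - w) + w^2 + 4*w - 32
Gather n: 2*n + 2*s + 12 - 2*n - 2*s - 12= 0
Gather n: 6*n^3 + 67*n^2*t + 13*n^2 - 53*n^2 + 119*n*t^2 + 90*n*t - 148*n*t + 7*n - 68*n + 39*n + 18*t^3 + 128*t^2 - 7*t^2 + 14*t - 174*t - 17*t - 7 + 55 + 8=6*n^3 + n^2*(67*t - 40) + n*(119*t^2 - 58*t - 22) + 18*t^3 + 121*t^2 - 177*t + 56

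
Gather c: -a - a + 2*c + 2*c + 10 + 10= -2*a + 4*c + 20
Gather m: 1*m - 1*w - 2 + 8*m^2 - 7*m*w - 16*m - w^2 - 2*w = 8*m^2 + m*(-7*w - 15) - w^2 - 3*w - 2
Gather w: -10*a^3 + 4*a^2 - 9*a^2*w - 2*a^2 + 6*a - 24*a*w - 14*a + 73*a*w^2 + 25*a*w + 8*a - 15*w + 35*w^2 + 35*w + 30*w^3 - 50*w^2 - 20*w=-10*a^3 + 2*a^2 + 30*w^3 + w^2*(73*a - 15) + w*(-9*a^2 + a)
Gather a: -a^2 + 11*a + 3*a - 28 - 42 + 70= -a^2 + 14*a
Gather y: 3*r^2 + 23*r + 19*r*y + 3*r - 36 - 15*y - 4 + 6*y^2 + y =3*r^2 + 26*r + 6*y^2 + y*(19*r - 14) - 40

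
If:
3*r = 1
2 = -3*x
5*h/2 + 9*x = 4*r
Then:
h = 44/15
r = 1/3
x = -2/3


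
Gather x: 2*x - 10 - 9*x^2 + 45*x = -9*x^2 + 47*x - 10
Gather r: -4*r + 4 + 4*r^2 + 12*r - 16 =4*r^2 + 8*r - 12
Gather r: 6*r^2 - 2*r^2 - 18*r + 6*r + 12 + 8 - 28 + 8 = 4*r^2 - 12*r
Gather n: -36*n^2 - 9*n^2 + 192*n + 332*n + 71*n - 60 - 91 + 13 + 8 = -45*n^2 + 595*n - 130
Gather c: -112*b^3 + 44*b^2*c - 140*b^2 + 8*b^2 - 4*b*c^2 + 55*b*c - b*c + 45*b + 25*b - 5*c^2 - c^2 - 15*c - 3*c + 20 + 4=-112*b^3 - 132*b^2 + 70*b + c^2*(-4*b - 6) + c*(44*b^2 + 54*b - 18) + 24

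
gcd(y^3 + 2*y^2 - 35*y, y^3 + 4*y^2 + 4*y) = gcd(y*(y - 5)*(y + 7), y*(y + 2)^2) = y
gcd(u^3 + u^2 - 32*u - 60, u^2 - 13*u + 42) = u - 6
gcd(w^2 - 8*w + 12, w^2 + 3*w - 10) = w - 2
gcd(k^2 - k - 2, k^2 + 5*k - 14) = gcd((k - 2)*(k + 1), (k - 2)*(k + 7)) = k - 2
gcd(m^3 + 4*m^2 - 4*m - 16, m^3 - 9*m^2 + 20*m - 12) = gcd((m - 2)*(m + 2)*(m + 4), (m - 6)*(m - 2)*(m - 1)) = m - 2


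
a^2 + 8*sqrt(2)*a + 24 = (a + 2*sqrt(2))*(a + 6*sqrt(2))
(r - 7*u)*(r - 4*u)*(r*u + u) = r^3*u - 11*r^2*u^2 + r^2*u + 28*r*u^3 - 11*r*u^2 + 28*u^3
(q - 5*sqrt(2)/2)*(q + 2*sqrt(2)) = q^2 - sqrt(2)*q/2 - 10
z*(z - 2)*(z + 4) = z^3 + 2*z^2 - 8*z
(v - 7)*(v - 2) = v^2 - 9*v + 14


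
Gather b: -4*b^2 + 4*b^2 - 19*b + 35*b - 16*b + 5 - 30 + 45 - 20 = 0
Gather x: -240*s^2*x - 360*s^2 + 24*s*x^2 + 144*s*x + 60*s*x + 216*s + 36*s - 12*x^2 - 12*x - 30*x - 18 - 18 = -360*s^2 + 252*s + x^2*(24*s - 12) + x*(-240*s^2 + 204*s - 42) - 36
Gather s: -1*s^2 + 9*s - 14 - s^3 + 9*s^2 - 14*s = -s^3 + 8*s^2 - 5*s - 14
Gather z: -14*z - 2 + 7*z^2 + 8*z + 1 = 7*z^2 - 6*z - 1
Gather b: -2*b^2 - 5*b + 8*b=-2*b^2 + 3*b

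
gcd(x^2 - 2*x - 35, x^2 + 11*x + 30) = x + 5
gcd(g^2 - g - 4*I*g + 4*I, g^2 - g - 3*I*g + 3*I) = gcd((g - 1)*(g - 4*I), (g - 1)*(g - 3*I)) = g - 1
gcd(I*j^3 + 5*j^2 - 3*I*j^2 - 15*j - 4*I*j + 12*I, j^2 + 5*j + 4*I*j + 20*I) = 1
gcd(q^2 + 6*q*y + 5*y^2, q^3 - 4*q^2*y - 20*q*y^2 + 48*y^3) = 1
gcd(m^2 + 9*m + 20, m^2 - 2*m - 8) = 1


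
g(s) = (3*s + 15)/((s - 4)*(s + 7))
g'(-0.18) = -0.15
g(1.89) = -1.10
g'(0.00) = -0.16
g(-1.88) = -0.31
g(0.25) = -0.58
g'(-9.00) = -0.15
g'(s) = 3/((s - 4)*(s + 7)) - (3*s + 15)/((s - 4)*(s + 7)^2) - (3*s + 15)/((s - 4)^2*(s + 7))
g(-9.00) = -0.46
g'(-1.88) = -0.09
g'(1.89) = -0.56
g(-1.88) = -0.31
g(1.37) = -0.87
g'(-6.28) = -1.08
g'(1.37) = -0.36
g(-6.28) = 0.52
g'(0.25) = -0.18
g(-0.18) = -0.51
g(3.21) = -3.05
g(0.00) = -0.54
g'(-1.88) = -0.09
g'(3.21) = -3.94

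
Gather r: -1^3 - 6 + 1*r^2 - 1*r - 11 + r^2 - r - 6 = 2*r^2 - 2*r - 24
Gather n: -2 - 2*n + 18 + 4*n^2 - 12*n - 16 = 4*n^2 - 14*n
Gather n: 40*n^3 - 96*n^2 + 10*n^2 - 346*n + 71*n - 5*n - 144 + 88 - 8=40*n^3 - 86*n^2 - 280*n - 64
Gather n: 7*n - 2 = 7*n - 2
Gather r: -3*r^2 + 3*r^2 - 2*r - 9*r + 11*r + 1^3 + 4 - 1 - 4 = 0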